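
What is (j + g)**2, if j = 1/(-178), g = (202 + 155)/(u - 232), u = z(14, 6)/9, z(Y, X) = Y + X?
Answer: 82363834081/33875138704 ≈ 2.4314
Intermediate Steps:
z(Y, X) = X + Y
u = 20/9 (u = (6 + 14)/9 = 20*(1/9) = 20/9 ≈ 2.2222)
g = -3213/2068 (g = (202 + 155)/(20/9 - 232) = 357/(-2068/9) = 357*(-9/2068) = -3213/2068 ≈ -1.5537)
j = -1/178 ≈ -0.0056180
(j + g)**2 = (-1/178 - 3213/2068)**2 = (-286991/184052)**2 = 82363834081/33875138704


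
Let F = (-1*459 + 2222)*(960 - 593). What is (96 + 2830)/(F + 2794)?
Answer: 2926/649815 ≈ 0.0045028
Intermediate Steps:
F = 647021 (F = (-459 + 2222)*367 = 1763*367 = 647021)
(96 + 2830)/(F + 2794) = (96 + 2830)/(647021 + 2794) = 2926/649815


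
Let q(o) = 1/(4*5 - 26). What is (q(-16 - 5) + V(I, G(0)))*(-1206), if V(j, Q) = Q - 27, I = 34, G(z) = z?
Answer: 32763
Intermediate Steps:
V(j, Q) = -27 + Q
q(o) = -⅙ (q(o) = 1/(20 - 26) = 1/(-6) = -⅙)
(q(-16 - 5) + V(I, G(0)))*(-1206) = (-⅙ + (-27 + 0))*(-1206) = (-⅙ - 27)*(-1206) = -163/6*(-1206) = 32763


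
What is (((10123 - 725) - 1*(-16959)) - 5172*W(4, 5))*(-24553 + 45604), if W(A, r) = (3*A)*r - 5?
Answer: -5433326253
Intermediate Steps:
W(A, r) = -5 + 3*A*r (W(A, r) = 3*A*r - 5 = -5 + 3*A*r)
(((10123 - 725) - 1*(-16959)) - 5172*W(4, 5))*(-24553 + 45604) = (((10123 - 725) - 1*(-16959)) - 5172*(-5 + 3*4*5))*(-24553 + 45604) = ((9398 + 16959) - 5172*(-5 + 60))*21051 = (26357 - 5172*55)*21051 = (26357 - 284460)*21051 = -258103*21051 = -5433326253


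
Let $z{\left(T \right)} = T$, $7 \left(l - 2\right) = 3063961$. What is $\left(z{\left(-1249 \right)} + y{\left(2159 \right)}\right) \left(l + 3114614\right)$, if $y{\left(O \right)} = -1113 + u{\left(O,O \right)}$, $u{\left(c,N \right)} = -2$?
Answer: $- \frac{58783869372}{7} \approx -8.3977 \cdot 10^{9}$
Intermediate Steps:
$l = \frac{3063975}{7}$ ($l = 2 + \frac{1}{7} \cdot 3063961 = 2 + \frac{3063961}{7} = \frac{3063975}{7} \approx 4.3771 \cdot 10^{5}$)
$y{\left(O \right)} = -1115$ ($y{\left(O \right)} = -1113 - 2 = -1115$)
$\left(z{\left(-1249 \right)} + y{\left(2159 \right)}\right) \left(l + 3114614\right) = \left(-1249 - 1115\right) \left(\frac{3063975}{7} + 3114614\right) = \left(-2364\right) \frac{24866273}{7} = - \frac{58783869372}{7}$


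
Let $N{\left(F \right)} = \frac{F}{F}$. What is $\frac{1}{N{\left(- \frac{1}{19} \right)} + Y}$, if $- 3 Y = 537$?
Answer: $- \frac{1}{178} \approx -0.005618$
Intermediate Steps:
$N{\left(F \right)} = 1$
$Y = -179$ ($Y = \left(- \frac{1}{3}\right) 537 = -179$)
$\frac{1}{N{\left(- \frac{1}{19} \right)} + Y} = \frac{1}{1 - 179} = \frac{1}{-178} = - \frac{1}{178}$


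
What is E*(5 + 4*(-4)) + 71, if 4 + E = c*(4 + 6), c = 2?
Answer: -105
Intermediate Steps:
E = 16 (E = -4 + 2*(4 + 6) = -4 + 2*10 = -4 + 20 = 16)
E*(5 + 4*(-4)) + 71 = 16*(5 + 4*(-4)) + 71 = 16*(5 - 16) + 71 = 16*(-11) + 71 = -176 + 71 = -105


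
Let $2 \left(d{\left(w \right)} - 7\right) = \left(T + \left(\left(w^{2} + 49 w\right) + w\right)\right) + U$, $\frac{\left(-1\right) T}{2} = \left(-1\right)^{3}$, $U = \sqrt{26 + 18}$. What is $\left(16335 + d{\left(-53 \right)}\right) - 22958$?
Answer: $- \frac{13071}{2} + \sqrt{11} \approx -6532.2$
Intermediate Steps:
$U = 2 \sqrt{11}$ ($U = \sqrt{44} = 2 \sqrt{11} \approx 6.6332$)
$T = 2$ ($T = - 2 \left(-1\right)^{3} = \left(-2\right) \left(-1\right) = 2$)
$d{\left(w \right)} = 8 + \sqrt{11} + \frac{w^{2}}{2} + 25 w$ ($d{\left(w \right)} = 7 + \frac{\left(2 + \left(\left(w^{2} + 49 w\right) + w\right)\right) + 2 \sqrt{11}}{2} = 7 + \frac{\left(2 + \left(w^{2} + 50 w\right)\right) + 2 \sqrt{11}}{2} = 7 + \frac{\left(2 + w^{2} + 50 w\right) + 2 \sqrt{11}}{2} = 7 + \frac{2 + w^{2} + 2 \sqrt{11} + 50 w}{2} = 7 + \left(1 + \sqrt{11} + \frac{w^{2}}{2} + 25 w\right) = 8 + \sqrt{11} + \frac{w^{2}}{2} + 25 w$)
$\left(16335 + d{\left(-53 \right)}\right) - 22958 = \left(16335 + \left(8 + \sqrt{11} + \frac{\left(-53\right)^{2}}{2} + 25 \left(-53\right)\right)\right) - 22958 = \left(16335 + \left(8 + \sqrt{11} + \frac{1}{2} \cdot 2809 - 1325\right)\right) - 22958 = \left(16335 + \left(8 + \sqrt{11} + \frac{2809}{2} - 1325\right)\right) - 22958 = \left(16335 + \left(\frac{175}{2} + \sqrt{11}\right)\right) - 22958 = \left(\frac{32845}{2} + \sqrt{11}\right) - 22958 = - \frac{13071}{2} + \sqrt{11}$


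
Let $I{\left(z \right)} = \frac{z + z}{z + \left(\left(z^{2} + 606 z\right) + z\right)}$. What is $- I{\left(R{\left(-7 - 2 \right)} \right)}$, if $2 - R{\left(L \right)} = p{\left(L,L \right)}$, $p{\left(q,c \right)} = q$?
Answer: $- \frac{2}{619} \approx -0.003231$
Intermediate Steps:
$R{\left(L \right)} = 2 - L$
$I{\left(z \right)} = \frac{2 z}{z^{2} + 608 z}$ ($I{\left(z \right)} = \frac{2 z}{z + \left(z^{2} + 607 z\right)} = \frac{2 z}{z^{2} + 608 z}$)
$- I{\left(R{\left(-7 - 2 \right)} \right)} = - \frac{2}{608 + \left(2 - \left(-7 - 2\right)\right)} = - \frac{2}{608 + \left(2 - -9\right)} = - \frac{2}{608 + \left(2 + 9\right)} = - \frac{2}{608 + 11} = - \frac{2}{619}$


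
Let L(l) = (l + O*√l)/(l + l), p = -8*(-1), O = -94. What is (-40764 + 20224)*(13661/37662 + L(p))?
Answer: -333692840/18831 + 241345*√2 ≈ 3.2359e+5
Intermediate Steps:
p = 8
L(l) = (l - 94*√l)/(2*l) (L(l) = (l - 94*√l)/(l + l) = (l - 94*√l)/((2*l)) = (l - 94*√l)*(1/(2*l)) = (l - 94*√l)/(2*l))
(-40764 + 20224)*(13661/37662 + L(p)) = (-40764 + 20224)*(13661/37662 + (½ - 47*√2/4)) = -20540*(13661*(1/37662) + (½ - 47*√2/4)) = -20540*(13661/37662 + (½ - 47*√2/4)) = -20540*(16246/18831 - 47*√2/4) = -333692840/18831 + 241345*√2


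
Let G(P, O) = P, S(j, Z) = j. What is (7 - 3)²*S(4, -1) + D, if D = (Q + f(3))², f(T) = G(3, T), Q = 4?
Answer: 113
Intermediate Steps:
f(T) = 3
D = 49 (D = (4 + 3)² = 7² = 49)
(7 - 3)²*S(4, -1) + D = (7 - 3)²*4 + 49 = 4²*4 + 49 = 16*4 + 49 = 64 + 49 = 113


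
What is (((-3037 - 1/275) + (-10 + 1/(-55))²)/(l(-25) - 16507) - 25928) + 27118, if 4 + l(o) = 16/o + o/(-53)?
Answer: 3150582955775/2647153058 ≈ 1190.2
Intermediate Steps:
l(o) = -4 + 16/o - o/53 (l(o) = -4 + (16/o + o/(-53)) = -4 + (16/o + o*(-1/53)) = -4 + (16/o - o/53) = -4 + 16/o - o/53)
(((-3037 - 1/275) + (-10 + 1/(-55))²)/(l(-25) - 16507) - 25928) + 27118 = (((-3037 - 1/275) + (-10 + 1/(-55))²)/((-4 + 16/(-25) - 1/53*(-25)) - 16507) - 25928) + 27118 = (((-3037 - 1*1/275) + (-10 - 1/55)²)/((-4 + 16*(-1/25) + 25/53) - 16507) - 25928) + 27118 = (((-3037 - 1/275) + (-551/55)²)/((-4 - 16/25 + 25/53) - 16507) - 25928) + 27118 = ((-835176/275 + 303601/3025)/(-5523/1325 - 16507) - 25928) + 27118 = (-1776667/(605*(-21877298/1325)) - 25928) + 27118 = (-1776667/605*(-1325/21877298) - 25928) + 27118 = (470816755/2647153058 - 25928) + 27118 = -68634913671069/2647153058 + 27118 = 3150582955775/2647153058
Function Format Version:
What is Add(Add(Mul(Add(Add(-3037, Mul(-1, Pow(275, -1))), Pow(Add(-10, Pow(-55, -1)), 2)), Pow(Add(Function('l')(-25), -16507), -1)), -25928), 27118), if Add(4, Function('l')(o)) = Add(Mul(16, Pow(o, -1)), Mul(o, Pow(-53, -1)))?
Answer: Rational(3150582955775, 2647153058) ≈ 1190.2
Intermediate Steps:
Function('l')(o) = Add(-4, Mul(16, Pow(o, -1)), Mul(Rational(-1, 53), o)) (Function('l')(o) = Add(-4, Add(Mul(16, Pow(o, -1)), Mul(o, Pow(-53, -1)))) = Add(-4, Add(Mul(16, Pow(o, -1)), Mul(o, Rational(-1, 53)))) = Add(-4, Add(Mul(16, Pow(o, -1)), Mul(Rational(-1, 53), o))) = Add(-4, Mul(16, Pow(o, -1)), Mul(Rational(-1, 53), o)))
Add(Add(Mul(Add(Add(-3037, Mul(-1, Pow(275, -1))), Pow(Add(-10, Pow(-55, -1)), 2)), Pow(Add(Function('l')(-25), -16507), -1)), -25928), 27118) = Add(Add(Mul(Add(Add(-3037, Mul(-1, Pow(275, -1))), Pow(Add(-10, Pow(-55, -1)), 2)), Pow(Add(Add(-4, Mul(16, Pow(-25, -1)), Mul(Rational(-1, 53), -25)), -16507), -1)), -25928), 27118) = Add(Add(Mul(Add(Add(-3037, Mul(-1, Rational(1, 275))), Pow(Add(-10, Rational(-1, 55)), 2)), Pow(Add(Add(-4, Mul(16, Rational(-1, 25)), Rational(25, 53)), -16507), -1)), -25928), 27118) = Add(Add(Mul(Add(Add(-3037, Rational(-1, 275)), Pow(Rational(-551, 55), 2)), Pow(Add(Add(-4, Rational(-16, 25), Rational(25, 53)), -16507), -1)), -25928), 27118) = Add(Add(Mul(Add(Rational(-835176, 275), Rational(303601, 3025)), Pow(Add(Rational(-5523, 1325), -16507), -1)), -25928), 27118) = Add(Add(Mul(Rational(-1776667, 605), Pow(Rational(-21877298, 1325), -1)), -25928), 27118) = Add(Add(Mul(Rational(-1776667, 605), Rational(-1325, 21877298)), -25928), 27118) = Add(Add(Rational(470816755, 2647153058), -25928), 27118) = Add(Rational(-68634913671069, 2647153058), 27118) = Rational(3150582955775, 2647153058)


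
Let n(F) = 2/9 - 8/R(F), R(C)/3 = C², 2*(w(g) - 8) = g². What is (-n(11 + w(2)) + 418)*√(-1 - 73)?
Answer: 552728*I*√74/1323 ≈ 3593.9*I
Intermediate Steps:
w(g) = 8 + g²/2
R(C) = 3*C²
n(F) = 2/9 - 8/(3*F²) (n(F) = 2/9 - 8*1/(3*F²) = 2*(⅑) - 8/(3*F²) = 2/9 - 8/(3*F²))
(-n(11 + w(2)) + 418)*√(-1 - 73) = (-(2/9 - 8/(3*(11 + (8 + (½)*2²))²)) + 418)*√(-1 - 73) = (-(2/9 - 8/(3*(11 + (8 + (½)*4))²)) + 418)*√(-74) = (-(2/9 - 8/(3*(11 + (8 + 2))²)) + 418)*(I*√74) = (-(2/9 - 8/(3*(11 + 10)²)) + 418)*(I*√74) = (-(2/9 - 8/3/21²) + 418)*(I*√74) = (-(2/9 - 8/3*1/441) + 418)*(I*√74) = (-(2/9 - 8/1323) + 418)*(I*√74) = (-1*286/1323 + 418)*(I*√74) = (-286/1323 + 418)*(I*√74) = 552728*(I*√74)/1323 = 552728*I*√74/1323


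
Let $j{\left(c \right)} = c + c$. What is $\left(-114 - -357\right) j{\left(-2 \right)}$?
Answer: $-972$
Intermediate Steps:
$j{\left(c \right)} = 2 c$
$\left(-114 - -357\right) j{\left(-2 \right)} = \left(-114 - -357\right) 2 \left(-2\right) = \left(-114 + 357\right) \left(-4\right) = 243 \left(-4\right) = -972$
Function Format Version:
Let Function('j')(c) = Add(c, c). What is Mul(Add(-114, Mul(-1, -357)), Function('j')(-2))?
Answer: -972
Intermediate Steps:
Function('j')(c) = Mul(2, c)
Mul(Add(-114, Mul(-1, -357)), Function('j')(-2)) = Mul(Add(-114, Mul(-1, -357)), Mul(2, -2)) = Mul(Add(-114, 357), -4) = Mul(243, -4) = -972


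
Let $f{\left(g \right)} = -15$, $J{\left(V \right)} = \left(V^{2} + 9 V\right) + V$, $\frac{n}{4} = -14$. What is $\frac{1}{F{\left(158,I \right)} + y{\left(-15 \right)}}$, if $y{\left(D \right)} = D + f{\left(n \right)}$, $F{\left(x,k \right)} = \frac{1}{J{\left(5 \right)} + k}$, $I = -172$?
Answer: $- \frac{97}{2911} \approx -0.033322$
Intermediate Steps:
$n = -56$ ($n = 4 \left(-14\right) = -56$)
$J{\left(V \right)} = V^{2} + 10 V$
$F{\left(x,k \right)} = \frac{1}{75 + k}$ ($F{\left(x,k \right)} = \frac{1}{5 \left(10 + 5\right) + k} = \frac{1}{5 \cdot 15 + k} = \frac{1}{75 + k}$)
$y{\left(D \right)} = -15 + D$ ($y{\left(D \right)} = D - 15 = -15 + D$)
$\frac{1}{F{\left(158,I \right)} + y{\left(-15 \right)}} = \frac{1}{\frac{1}{75 - 172} - 30} = \frac{1}{\frac{1}{-97} - 30} = \frac{1}{- \frac{1}{97} - 30} = \frac{1}{- \frac{2911}{97}} = - \frac{97}{2911}$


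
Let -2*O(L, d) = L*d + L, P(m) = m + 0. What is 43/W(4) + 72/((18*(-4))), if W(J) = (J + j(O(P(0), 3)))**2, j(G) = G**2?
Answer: 27/16 ≈ 1.6875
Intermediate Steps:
P(m) = m
O(L, d) = -L/2 - L*d/2 (O(L, d) = -(L*d + L)/2 = -(L + L*d)/2 = -L/2 - L*d/2)
W(J) = J**2 (W(J) = (J + (-1/2*0*(1 + 3))**2)**2 = (J + (-1/2*0*4)**2)**2 = (J + 0**2)**2 = (J + 0)**2 = J**2)
43/W(4) + 72/((18*(-4))) = 43/(4**2) + 72/((18*(-4))) = 43/16 + 72/(-72) = 43*(1/16) + 72*(-1/72) = 43/16 - 1 = 27/16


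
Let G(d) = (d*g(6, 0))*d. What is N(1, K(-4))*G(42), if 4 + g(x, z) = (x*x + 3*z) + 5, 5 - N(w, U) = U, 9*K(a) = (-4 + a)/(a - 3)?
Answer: 318052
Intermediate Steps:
K(a) = (-4 + a)/(9*(-3 + a)) (K(a) = ((-4 + a)/(a - 3))/9 = ((-4 + a)/(-3 + a))/9 = (-4 + a)/(9*(-3 + a)))
N(w, U) = 5 - U
g(x, z) = 1 + x² + 3*z (g(x, z) = -4 + ((x*x + 3*z) + 5) = -4 + ((x² + 3*z) + 5) = -4 + (5 + x² + 3*z) = 1 + x² + 3*z)
G(d) = 37*d² (G(d) = (d*(1 + 6² + 3*0))*d = (d*(1 + 36 + 0))*d = (d*37)*d = (37*d)*d = 37*d²)
N(1, K(-4))*G(42) = (5 - (-4 - 4)/(9*(-3 - 4)))*(37*42²) = (5 - (-8)/(9*(-7)))*(37*1764) = (5 - (-1)*(-8)/(9*7))*65268 = (5 - 1*8/63)*65268 = (5 - 8/63)*65268 = (307/63)*65268 = 318052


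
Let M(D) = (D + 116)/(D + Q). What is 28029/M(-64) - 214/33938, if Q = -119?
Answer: -87039216047/882388 ≈ -98641.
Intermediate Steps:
M(D) = (116 + D)/(-119 + D) (M(D) = (D + 116)/(D - 119) = (116 + D)/(-119 + D))
28029/M(-64) - 214/33938 = 28029/(((116 - 64)/(-119 - 64))) - 214/33938 = 28029/((52/(-183))) - 214*1/33938 = 28029/((-1/183*52)) - 107/16969 = 28029/(-52/183) - 107/16969 = 28029*(-183/52) - 107/16969 = -5129307/52 - 107/16969 = -87039216047/882388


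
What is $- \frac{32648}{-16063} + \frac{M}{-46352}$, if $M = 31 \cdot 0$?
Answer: $\frac{32648}{16063} \approx 2.0325$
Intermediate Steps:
$M = 0$
$- \frac{32648}{-16063} + \frac{M}{-46352} = - \frac{32648}{-16063} + \frac{0}{-46352} = \left(-32648\right) \left(- \frac{1}{16063}\right) + 0 \left(- \frac{1}{46352}\right) = \frac{32648}{16063} + 0 = \frac{32648}{16063}$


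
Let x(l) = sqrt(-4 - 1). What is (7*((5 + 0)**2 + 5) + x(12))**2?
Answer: (210 + I*sqrt(5))**2 ≈ 44095.0 + 939.1*I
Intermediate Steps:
x(l) = I*sqrt(5) (x(l) = sqrt(-5) = I*sqrt(5))
(7*((5 + 0)**2 + 5) + x(12))**2 = (7*((5 + 0)**2 + 5) + I*sqrt(5))**2 = (7*(5**2 + 5) + I*sqrt(5))**2 = (7*(25 + 5) + I*sqrt(5))**2 = (7*30 + I*sqrt(5))**2 = (210 + I*sqrt(5))**2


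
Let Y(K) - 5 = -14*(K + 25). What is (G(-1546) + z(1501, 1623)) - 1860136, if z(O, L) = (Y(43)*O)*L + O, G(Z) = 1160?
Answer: -2308865956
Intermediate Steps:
Y(K) = -345 - 14*K (Y(K) = 5 - 14*(K + 25) = 5 - 14*(25 + K) = 5 + (-350 - 14*K) = -345 - 14*K)
z(O, L) = O - 947*L*O (z(O, L) = ((-345 - 14*43)*O)*L + O = ((-345 - 602)*O)*L + O = (-947*O)*L + O = -947*L*O + O = O - 947*L*O)
(G(-1546) + z(1501, 1623)) - 1860136 = (1160 + 1501*(1 - 947*1623)) - 1860136 = (1160 + 1501*(1 - 1536981)) - 1860136 = (1160 + 1501*(-1536980)) - 1860136 = (1160 - 2307006980) - 1860136 = -2307005820 - 1860136 = -2308865956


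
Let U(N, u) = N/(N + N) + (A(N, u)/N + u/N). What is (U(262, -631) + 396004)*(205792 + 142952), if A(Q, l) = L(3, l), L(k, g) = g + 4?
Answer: 18091429968612/131 ≈ 1.3810e+11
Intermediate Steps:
L(k, g) = 4 + g
A(Q, l) = 4 + l
U(N, u) = ½ + u/N + (4 + u)/N (U(N, u) = N/(N + N) + ((4 + u)/N + u/N) = N/((2*N)) + ((4 + u)/N + u/N) = (1/(2*N))*N + (u/N + (4 + u)/N) = ½ + (u/N + (4 + u)/N) = ½ + u/N + (4 + u)/N)
(U(262, -631) + 396004)*(205792 + 142952) = ((½)*(8 + 262 + 4*(-631))/262 + 396004)*(205792 + 142952) = ((½)*(1/262)*(8 + 262 - 2524) + 396004)*348744 = ((½)*(1/262)*(-2254) + 396004)*348744 = (-1127/262 + 396004)*348744 = (103751921/262)*348744 = 18091429968612/131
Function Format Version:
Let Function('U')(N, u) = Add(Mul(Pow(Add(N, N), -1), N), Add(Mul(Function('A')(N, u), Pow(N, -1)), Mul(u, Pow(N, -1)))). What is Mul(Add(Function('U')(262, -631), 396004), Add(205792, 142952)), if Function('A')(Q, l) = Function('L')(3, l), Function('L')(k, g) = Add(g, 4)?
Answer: Rational(18091429968612, 131) ≈ 1.3810e+11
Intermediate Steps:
Function('L')(k, g) = Add(4, g)
Function('A')(Q, l) = Add(4, l)
Function('U')(N, u) = Add(Rational(1, 2), Mul(u, Pow(N, -1)), Mul(Pow(N, -1), Add(4, u))) (Function('U')(N, u) = Add(Mul(Pow(Add(N, N), -1), N), Add(Mul(Add(4, u), Pow(N, -1)), Mul(u, Pow(N, -1)))) = Add(Mul(Pow(Mul(2, N), -1), N), Add(Mul(Pow(N, -1), Add(4, u)), Mul(u, Pow(N, -1)))) = Add(Mul(Mul(Rational(1, 2), Pow(N, -1)), N), Add(Mul(u, Pow(N, -1)), Mul(Pow(N, -1), Add(4, u)))) = Add(Rational(1, 2), Add(Mul(u, Pow(N, -1)), Mul(Pow(N, -1), Add(4, u)))) = Add(Rational(1, 2), Mul(u, Pow(N, -1)), Mul(Pow(N, -1), Add(4, u))))
Mul(Add(Function('U')(262, -631), 396004), Add(205792, 142952)) = Mul(Add(Mul(Rational(1, 2), Pow(262, -1), Add(8, 262, Mul(4, -631))), 396004), Add(205792, 142952)) = Mul(Add(Mul(Rational(1, 2), Rational(1, 262), Add(8, 262, -2524)), 396004), 348744) = Mul(Add(Mul(Rational(1, 2), Rational(1, 262), -2254), 396004), 348744) = Mul(Add(Rational(-1127, 262), 396004), 348744) = Mul(Rational(103751921, 262), 348744) = Rational(18091429968612, 131)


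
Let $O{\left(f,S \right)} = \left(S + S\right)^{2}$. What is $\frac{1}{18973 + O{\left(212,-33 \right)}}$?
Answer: $\frac{1}{23329} \approx 4.2865 \cdot 10^{-5}$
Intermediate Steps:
$O{\left(f,S \right)} = 4 S^{2}$ ($O{\left(f,S \right)} = \left(2 S\right)^{2} = 4 S^{2}$)
$\frac{1}{18973 + O{\left(212,-33 \right)}} = \frac{1}{18973 + 4 \left(-33\right)^{2}} = \frac{1}{18973 + 4 \cdot 1089} = \frac{1}{18973 + 4356} = \frac{1}{23329}$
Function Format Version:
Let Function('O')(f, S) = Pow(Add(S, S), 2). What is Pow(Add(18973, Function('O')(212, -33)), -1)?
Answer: Rational(1, 23329) ≈ 4.2865e-5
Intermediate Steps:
Function('O')(f, S) = Mul(4, Pow(S, 2)) (Function('O')(f, S) = Pow(Mul(2, S), 2) = Mul(4, Pow(S, 2)))
Pow(Add(18973, Function('O')(212, -33)), -1) = Pow(Add(18973, Mul(4, Pow(-33, 2))), -1) = Pow(Add(18973, Mul(4, 1089)), -1) = Pow(Add(18973, 4356), -1) = Pow(23329, -1) = Rational(1, 23329)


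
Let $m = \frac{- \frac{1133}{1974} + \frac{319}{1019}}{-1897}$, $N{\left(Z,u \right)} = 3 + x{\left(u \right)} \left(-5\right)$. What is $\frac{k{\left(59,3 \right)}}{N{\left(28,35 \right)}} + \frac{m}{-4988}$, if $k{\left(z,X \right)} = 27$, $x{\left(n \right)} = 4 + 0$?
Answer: $- \frac{513900310082189}{323566856286072} \approx -1.5882$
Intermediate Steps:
$x{\left(n \right)} = 4$
$N{\left(Z,u \right)} = -17$ ($N{\left(Z,u \right)} = 3 + 4 \left(-5\right) = 3 - 20 = -17$)
$m = \frac{524821}{3815826882}$ ($m = \left(\left(-1133\right) \frac{1}{1974} + 319 \cdot \frac{1}{1019}\right) \left(- \frac{1}{1897}\right) = \left(- \frac{1133}{1974} + \frac{319}{1019}\right) \left(- \frac{1}{1897}\right) = \left(- \frac{524821}{2011506}\right) \left(- \frac{1}{1897}\right) = \frac{524821}{3815826882} \approx 0.00013754$)
$\frac{k{\left(59,3 \right)}}{N{\left(28,35 \right)}} + \frac{m}{-4988} = \frac{27}{-17} + \frac{524821}{3815826882 \left(-4988\right)} = 27 \left(- \frac{1}{17}\right) + \frac{524821}{3815826882} \left(- \frac{1}{4988}\right) = - \frac{27}{17} - \frac{524821}{19033344487416} = - \frac{513900310082189}{323566856286072}$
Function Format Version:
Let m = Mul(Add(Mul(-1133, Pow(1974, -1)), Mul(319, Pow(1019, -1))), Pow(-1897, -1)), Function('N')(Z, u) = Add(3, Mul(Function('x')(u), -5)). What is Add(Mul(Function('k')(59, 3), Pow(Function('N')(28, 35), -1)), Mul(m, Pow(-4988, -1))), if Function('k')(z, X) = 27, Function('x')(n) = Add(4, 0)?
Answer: Rational(-513900310082189, 323566856286072) ≈ -1.5882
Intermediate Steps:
Function('x')(n) = 4
Function('N')(Z, u) = -17 (Function('N')(Z, u) = Add(3, Mul(4, -5)) = Add(3, -20) = -17)
m = Rational(524821, 3815826882) (m = Mul(Add(Mul(-1133, Rational(1, 1974)), Mul(319, Rational(1, 1019))), Rational(-1, 1897)) = Mul(Add(Rational(-1133, 1974), Rational(319, 1019)), Rational(-1, 1897)) = Mul(Rational(-524821, 2011506), Rational(-1, 1897)) = Rational(524821, 3815826882) ≈ 0.00013754)
Add(Mul(Function('k')(59, 3), Pow(Function('N')(28, 35), -1)), Mul(m, Pow(-4988, -1))) = Add(Mul(27, Pow(-17, -1)), Mul(Rational(524821, 3815826882), Pow(-4988, -1))) = Add(Mul(27, Rational(-1, 17)), Mul(Rational(524821, 3815826882), Rational(-1, 4988))) = Add(Rational(-27, 17), Rational(-524821, 19033344487416)) = Rational(-513900310082189, 323566856286072)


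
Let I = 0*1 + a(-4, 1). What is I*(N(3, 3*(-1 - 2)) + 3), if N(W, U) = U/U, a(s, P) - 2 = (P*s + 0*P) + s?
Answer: -24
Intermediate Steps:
a(s, P) = 2 + s + P*s (a(s, P) = 2 + ((P*s + 0*P) + s) = 2 + ((P*s + 0) + s) = 2 + (P*s + s) = 2 + (s + P*s) = 2 + s + P*s)
I = -6 (I = 0*1 + (2 - 4 + 1*(-4)) = 0 + (2 - 4 - 4) = 0 - 6 = -6)
N(W, U) = 1
I*(N(3, 3*(-1 - 2)) + 3) = -6*(1 + 3) = -6*4 = -24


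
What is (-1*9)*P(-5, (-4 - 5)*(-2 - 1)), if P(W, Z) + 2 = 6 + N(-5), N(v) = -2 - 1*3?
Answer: 9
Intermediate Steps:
N(v) = -5 (N(v) = -2 - 3 = -5)
P(W, Z) = -1 (P(W, Z) = -2 + (6 - 5) = -2 + 1 = -1)
(-1*9)*P(-5, (-4 - 5)*(-2 - 1)) = -1*9*(-1) = -9*(-1) = 9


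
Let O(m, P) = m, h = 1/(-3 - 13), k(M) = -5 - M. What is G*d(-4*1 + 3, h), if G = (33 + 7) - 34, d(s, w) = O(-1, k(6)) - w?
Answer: -45/8 ≈ -5.6250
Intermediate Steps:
h = -1/16 (h = 1/(-16) = -1/16 ≈ -0.062500)
d(s, w) = -1 - w
G = 6 (G = 40 - 34 = 6)
G*d(-4*1 + 3, h) = 6*(-1 - 1*(-1/16)) = 6*(-1 + 1/16) = 6*(-15/16) = -45/8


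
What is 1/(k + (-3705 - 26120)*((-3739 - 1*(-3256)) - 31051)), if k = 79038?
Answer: 1/940580588 ≈ 1.0632e-9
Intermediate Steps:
1/(k + (-3705 - 26120)*((-3739 - 1*(-3256)) - 31051)) = 1/(79038 + (-3705 - 26120)*((-3739 - 1*(-3256)) - 31051)) = 1/(79038 - 29825*((-3739 + 3256) - 31051)) = 1/(79038 - 29825*(-483 - 31051)) = 1/(79038 - 29825*(-31534)) = 1/(79038 + 940501550) = 1/940580588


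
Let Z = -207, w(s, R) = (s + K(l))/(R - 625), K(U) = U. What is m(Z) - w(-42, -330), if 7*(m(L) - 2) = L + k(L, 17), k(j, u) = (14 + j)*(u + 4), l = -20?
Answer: -4055364/6685 ≈ -606.64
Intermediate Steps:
w(s, R) = (-20 + s)/(-625 + R) (w(s, R) = (s - 20)/(R - 625) = (-20 + s)/(-625 + R))
k(j, u) = (4 + u)*(14 + j) (k(j, u) = (14 + j)*(4 + u) = (4 + u)*(14 + j))
m(L) = 44 + 22*L/7 (m(L) = 2 + (L + (56 + 4*L + 14*17 + L*17))/7 = 2 + (L + (56 + 4*L + 238 + 17*L))/7 = 2 + (L + (294 + 21*L))/7 = 2 + (294 + 22*L)/7 = 2 + (42 + 22*L/7) = 44 + 22*L/7)
m(Z) - w(-42, -330) = (44 + (22/7)*(-207)) - (-20 - 42)/(-625 - 330) = (44 - 4554/7) - (-62)/(-955) = -4246/7 - (-1)*(-62)/955 = -4246/7 - 1*62/955 = -4246/7 - 62/955 = -4055364/6685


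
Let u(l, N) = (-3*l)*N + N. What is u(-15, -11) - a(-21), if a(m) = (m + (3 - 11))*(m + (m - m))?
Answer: -1115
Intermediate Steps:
a(m) = m*(-8 + m) (a(m) = (m - 8)*(m + 0) = (-8 + m)*m = m*(-8 + m))
u(l, N) = N - 3*N*l (u(l, N) = -3*N*l + N = N - 3*N*l)
u(-15, -11) - a(-21) = -11*(1 - 3*(-15)) - (-21)*(-8 - 21) = -11*(1 + 45) - (-21)*(-29) = -11*46 - 1*609 = -506 - 609 = -1115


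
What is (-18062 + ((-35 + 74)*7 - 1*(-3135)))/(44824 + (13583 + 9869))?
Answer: -7327/34138 ≈ -0.21463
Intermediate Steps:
(-18062 + ((-35 + 74)*7 - 1*(-3135)))/(44824 + (13583 + 9869)) = (-18062 + (39*7 + 3135))/(44824 + 23452) = (-18062 + (273 + 3135))/68276 = (-18062 + 3408)*(1/68276) = -14654*1/68276 = -7327/34138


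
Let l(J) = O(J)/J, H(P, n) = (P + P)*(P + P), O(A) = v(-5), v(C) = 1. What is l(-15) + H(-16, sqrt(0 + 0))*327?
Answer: 5022719/15 ≈ 3.3485e+5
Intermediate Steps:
O(A) = 1
H(P, n) = 4*P**2 (H(P, n) = (2*P)*(2*P) = 4*P**2)
l(J) = 1/J
l(-15) + H(-16, sqrt(0 + 0))*327 = 1/(-15) + (4*(-16)**2)*327 = -1/15 + (4*256)*327 = -1/15 + 1024*327 = -1/15 + 334848 = 5022719/15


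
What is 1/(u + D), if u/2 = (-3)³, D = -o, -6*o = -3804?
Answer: -1/688 ≈ -0.0014535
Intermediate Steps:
o = 634 (o = -⅙*(-3804) = 634)
D = -634 (D = -1*634 = -634)
u = -54 (u = 2*(-3)³ = 2*(-27) = -54)
1/(u + D) = 1/(-54 - 634) = 1/(-688) = -1/688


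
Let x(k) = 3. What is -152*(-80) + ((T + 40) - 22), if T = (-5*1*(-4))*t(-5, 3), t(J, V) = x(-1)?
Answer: 12238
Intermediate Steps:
t(J, V) = 3
T = 60 (T = (-5*1*(-4))*3 = -5*(-4)*3 = 20*3 = 60)
-152*(-80) + ((T + 40) - 22) = -152*(-80) + ((60 + 40) - 22) = 12160 + (100 - 22) = 12160 + 78 = 12238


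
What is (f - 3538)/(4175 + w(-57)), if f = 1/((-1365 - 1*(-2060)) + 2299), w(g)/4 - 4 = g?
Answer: -10592771/11865222 ≈ -0.89276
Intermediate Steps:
w(g) = 16 + 4*g
f = 1/2994 (f = 1/((-1365 + 2060) + 2299) = 1/(695 + 2299) = 1/2994 ≈ 0.00033400)
(f - 3538)/(4175 + w(-57)) = (1/2994 - 3538)/(4175 + (16 + 4*(-57))) = -10592771/(2994*(4175 + (16 - 228))) = -10592771/(2994*(4175 - 212)) = -10592771/2994/3963 = -10592771/2994*1/3963 = -10592771/11865222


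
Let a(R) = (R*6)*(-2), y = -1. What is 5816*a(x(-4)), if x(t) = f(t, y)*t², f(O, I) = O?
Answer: 4466688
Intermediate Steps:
x(t) = t³ (x(t) = t*t² = t³)
a(R) = -12*R (a(R) = (6*R)*(-2) = -12*R)
5816*a(x(-4)) = 5816*(-12*(-4)³) = 5816*(-12*(-64)) = 5816*768 = 4466688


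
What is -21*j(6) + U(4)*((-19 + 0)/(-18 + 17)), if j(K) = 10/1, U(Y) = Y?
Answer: -134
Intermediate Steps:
j(K) = 10 (j(K) = 10*1 = 10)
-21*j(6) + U(4)*((-19 + 0)/(-18 + 17)) = -21*10 + 4*((-19 + 0)/(-18 + 17)) = -210 + 4*(-19/(-1)) = -210 + 4*(-19*(-1)) = -210 + 4*19 = -210 + 76 = -134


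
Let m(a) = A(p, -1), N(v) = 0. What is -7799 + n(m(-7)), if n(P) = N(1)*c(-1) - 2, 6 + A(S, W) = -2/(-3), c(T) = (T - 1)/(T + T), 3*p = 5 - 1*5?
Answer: -7801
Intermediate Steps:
p = 0 (p = (5 - 1*5)/3 = (5 - 5)/3 = (⅓)*0 = 0)
c(T) = (-1 + T)/(2*T) (c(T) = (-1 + T)/((2*T)) = (-1 + T)*(1/(2*T)) = (-1 + T)/(2*T))
A(S, W) = -16/3 (A(S, W) = -6 - 2/(-3) = -6 - 2*(-⅓) = -6 + ⅔ = -16/3)
m(a) = -16/3
n(P) = -2 (n(P) = 0*((½)*(-1 - 1)/(-1)) - 2 = 0*((½)*(-1)*(-2)) - 2 = 0*1 - 2 = 0 - 2 = -2)
-7799 + n(m(-7)) = -7799 - 2 = -7801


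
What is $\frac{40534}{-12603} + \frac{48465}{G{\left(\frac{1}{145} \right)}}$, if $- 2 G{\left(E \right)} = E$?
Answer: $- \frac{177133315084}{12603} \approx -1.4055 \cdot 10^{7}$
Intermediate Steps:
$G{\left(E \right)} = - \frac{E}{2}$
$\frac{40534}{-12603} + \frac{48465}{G{\left(\frac{1}{145} \right)}} = \frac{40534}{-12603} + \frac{48465}{\left(- \frac{1}{2}\right) \frac{1}{145}} = 40534 \left(- \frac{1}{12603}\right) + \frac{48465}{\left(- \frac{1}{2}\right) \frac{1}{145}} = - \frac{40534}{12603} + \frac{48465}{- \frac{1}{290}} = - \frac{40534}{12603} + 48465 \left(-290\right) = - \frac{40534}{12603} - 14054850 = - \frac{177133315084}{12603}$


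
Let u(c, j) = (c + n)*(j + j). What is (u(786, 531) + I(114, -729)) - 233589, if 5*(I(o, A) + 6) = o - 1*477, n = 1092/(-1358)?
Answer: 291102054/485 ≈ 6.0021e+5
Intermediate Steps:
n = -78/97 (n = 1092*(-1/1358) = -78/97 ≈ -0.80412)
u(c, j) = 2*j*(-78/97 + c) (u(c, j) = (c - 78/97)*(j + j) = (-78/97 + c)*(2*j) = 2*j*(-78/97 + c))
I(o, A) = -507/5 + o/5 (I(o, A) = -6 + (o - 1*477)/5 = -6 + (o - 477)/5 = -6 + (-477 + o)/5 = -6 + (-477/5 + o/5) = -507/5 + o/5)
(u(786, 531) + I(114, -729)) - 233589 = ((2/97)*531*(-78 + 97*786) + (-507/5 + (⅕)*114)) - 233589 = ((2/97)*531*(-78 + 76242) + (-507/5 + 114/5)) - 233589 = ((2/97)*531*76164 - 393/5) - 233589 = (80886168/97 - 393/5) - 233589 = 404392719/485 - 233589 = 291102054/485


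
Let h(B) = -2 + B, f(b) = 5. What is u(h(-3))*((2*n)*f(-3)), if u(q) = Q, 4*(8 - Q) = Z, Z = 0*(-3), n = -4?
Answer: -320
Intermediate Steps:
Z = 0
Q = 8 (Q = 8 - 1/4*0 = 8 + 0 = 8)
u(q) = 8
u(h(-3))*((2*n)*f(-3)) = 8*((2*(-4))*5) = 8*(-8*5) = 8*(-40) = -320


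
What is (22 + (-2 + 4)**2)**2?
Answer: 676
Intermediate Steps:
(22 + (-2 + 4)**2)**2 = (22 + 2**2)**2 = (22 + 4)**2 = 26**2 = 676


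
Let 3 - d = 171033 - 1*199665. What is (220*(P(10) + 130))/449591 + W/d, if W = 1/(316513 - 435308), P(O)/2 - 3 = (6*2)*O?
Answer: 281388195474409/1529371378066575 ≈ 0.18399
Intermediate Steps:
P(O) = 6 + 24*O (P(O) = 6 + 2*((6*2)*O) = 6 + 2*(12*O) = 6 + 24*O)
W = -1/118795 (W = 1/(-118795) = -1/118795 ≈ -8.4179e-6)
d = 28635 (d = 3 - (171033 - 1*199665) = 3 - (171033 - 199665) = 3 - 1*(-28632) = 3 + 28632 = 28635)
(220*(P(10) + 130))/449591 + W/d = (220*((6 + 24*10) + 130))/449591 - 1/118795/28635 = (220*((6 + 240) + 130))*(1/449591) - 1/118795*1/28635 = (220*(246 + 130))*(1/449591) - 1/3401694825 = (220*376)*(1/449591) - 1/3401694825 = 82720*(1/449591) - 1/3401694825 = 82720/449591 - 1/3401694825 = 281388195474409/1529371378066575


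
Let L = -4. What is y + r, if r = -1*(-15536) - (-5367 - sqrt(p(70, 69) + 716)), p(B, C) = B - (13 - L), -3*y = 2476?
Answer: 60233/3 + sqrt(769) ≈ 20105.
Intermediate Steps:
y = -2476/3 (y = -1/3*2476 = -2476/3 ≈ -825.33)
p(B, C) = -17 + B (p(B, C) = B - (13 - 1*(-4)) = B - (13 + 4) = B - 1*17 = B - 17 = -17 + B)
r = 20903 + sqrt(769) (r = -1*(-15536) - (-5367 - sqrt((-17 + 70) + 716)) = 15536 - (-5367 - sqrt(53 + 716)) = 15536 - (-5367 - sqrt(769)) = 15536 + (5367 + sqrt(769)) = 20903 + sqrt(769) ≈ 20931.)
y + r = -2476/3 + (20903 + sqrt(769)) = 60233/3 + sqrt(769)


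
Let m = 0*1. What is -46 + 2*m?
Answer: -46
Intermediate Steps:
m = 0
-46 + 2*m = -46 + 2*0 = -46 + 0 = -46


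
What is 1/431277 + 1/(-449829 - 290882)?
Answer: 309434/319451617947 ≈ 9.6864e-7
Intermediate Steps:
1/431277 + 1/(-449829 - 290882) = 1/431277 + 1/(-740711) = 1/431277 - 1/740711 = 309434/319451617947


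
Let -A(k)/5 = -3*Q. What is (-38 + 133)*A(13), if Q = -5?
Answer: -7125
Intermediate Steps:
A(k) = -75 (A(k) = -(-15)*(-5) = -5*15 = -75)
(-38 + 133)*A(13) = (-38 + 133)*(-75) = 95*(-75) = -7125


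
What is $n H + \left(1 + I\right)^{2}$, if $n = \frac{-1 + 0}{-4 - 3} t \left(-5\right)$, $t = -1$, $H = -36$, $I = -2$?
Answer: $- \frac{173}{7} \approx -24.714$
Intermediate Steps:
$n = \frac{5}{7}$ ($n = \frac{-1 + 0}{-4 - 3} \left(-1\right) \left(-5\right) = - \frac{1}{-7} \left(-1\right) \left(-5\right) = \left(-1\right) \left(- \frac{1}{7}\right) \left(-1\right) \left(-5\right) = \frac{1}{7} \left(-1\right) \left(-5\right) = \left(- \frac{1}{7}\right) \left(-5\right) = \frac{5}{7} \approx 0.71429$)
$n H + \left(1 + I\right)^{2} = \frac{5}{7} \left(-36\right) + \left(1 - 2\right)^{2} = - \frac{180}{7} + \left(-1\right)^{2} = - \frac{180}{7} + 1 = - \frac{173}{7}$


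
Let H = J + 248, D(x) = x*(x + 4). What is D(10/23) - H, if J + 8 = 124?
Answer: -191536/529 ≈ -362.07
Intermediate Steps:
J = 116 (J = -8 + 124 = 116)
D(x) = x*(4 + x)
H = 364 (H = 116 + 248 = 364)
D(10/23) - H = (10/23)*(4 + 10/23) - 1*364 = (10*(1/23))*(4 + 10*(1/23)) - 364 = 10*(4 + 10/23)/23 - 364 = (10/23)*(102/23) - 364 = 1020/529 - 364 = -191536/529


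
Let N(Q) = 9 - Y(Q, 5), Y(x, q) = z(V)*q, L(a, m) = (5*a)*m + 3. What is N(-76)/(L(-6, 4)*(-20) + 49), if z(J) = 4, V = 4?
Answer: -11/2389 ≈ -0.0046044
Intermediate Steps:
L(a, m) = 3 + 5*a*m (L(a, m) = 5*a*m + 3 = 3 + 5*a*m)
Y(x, q) = 4*q
N(Q) = -11 (N(Q) = 9 - 4*5 = 9 - 1*20 = 9 - 20 = -11)
N(-76)/(L(-6, 4)*(-20) + 49) = -11/((3 + 5*(-6)*4)*(-20) + 49) = -11/((3 - 120)*(-20) + 49) = -11/(-117*(-20) + 49) = -11/(2340 + 49) = -11/2389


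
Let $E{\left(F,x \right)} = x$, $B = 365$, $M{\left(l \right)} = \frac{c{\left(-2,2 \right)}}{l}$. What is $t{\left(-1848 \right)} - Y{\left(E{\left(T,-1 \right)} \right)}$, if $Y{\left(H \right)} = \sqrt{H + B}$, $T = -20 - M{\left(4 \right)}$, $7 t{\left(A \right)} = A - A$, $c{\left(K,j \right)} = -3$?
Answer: $- 2 \sqrt{91} \approx -19.079$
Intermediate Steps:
$t{\left(A \right)} = 0$ ($t{\left(A \right)} = \frac{A - A}{7} = \frac{1}{7} \cdot 0 = 0$)
$M{\left(l \right)} = - \frac{3}{l}$
$T = - \frac{77}{4}$ ($T = -20 - - \frac{3}{4} = -20 + \frac{3}{4} = - \frac{77}{4} \approx -19.25$)
$Y{\left(H \right)} = \sqrt{365 + H}$ ($Y{\left(H \right)} = \sqrt{H + 365} = \sqrt{365 + H}$)
$t{\left(-1848 \right)} - Y{\left(E{\left(T,-1 \right)} \right)} = 0 - \sqrt{365 - 1} = 0 - \sqrt{364} = 0 - 2 \sqrt{91} = - 2 \sqrt{91}$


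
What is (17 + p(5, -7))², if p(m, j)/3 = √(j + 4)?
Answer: 262 + 102*I*√3 ≈ 262.0 + 176.67*I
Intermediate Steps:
p(m, j) = 3*√(4 + j) (p(m, j) = 3*√(j + 4) = 3*√(4 + j))
(17 + p(5, -7))² = (17 + 3*√(4 - 7))² = (17 + 3*√(-3))² = (17 + 3*(I*√3))² = (17 + 3*I*√3)²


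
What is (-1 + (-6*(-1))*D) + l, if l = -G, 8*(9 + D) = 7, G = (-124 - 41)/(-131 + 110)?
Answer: -1613/28 ≈ -57.607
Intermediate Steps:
G = 55/7 (G = -165/(-21) = -165*(-1/21) = 55/7 ≈ 7.8571)
D = -65/8 (D = -9 + (⅛)*7 = -9 + 7/8 = -65/8 ≈ -8.1250)
l = -55/7 (l = -1*55/7 = -55/7 ≈ -7.8571)
(-1 + (-6*(-1))*D) + l = (-1 - 6*(-1)*(-65/8)) - 55/7 = (-1 + 6*(-65/8)) - 55/7 = (-1 - 195/4) - 55/7 = -199/4 - 55/7 = -1613/28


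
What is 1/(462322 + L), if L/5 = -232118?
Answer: -1/698268 ≈ -1.4321e-6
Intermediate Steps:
L = -1160590 (L = 5*(-232118) = -1160590)
1/(462322 + L) = 1/(462322 - 1160590) = 1/(-698268) = -1/698268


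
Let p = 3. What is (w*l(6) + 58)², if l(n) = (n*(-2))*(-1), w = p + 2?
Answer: 13924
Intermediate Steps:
w = 5 (w = 3 + 2 = 5)
l(n) = 2*n (l(n) = -2*n*(-1) = 2*n)
(w*l(6) + 58)² = (5*(2*6) + 58)² = (5*12 + 58)² = (60 + 58)² = 118² = 13924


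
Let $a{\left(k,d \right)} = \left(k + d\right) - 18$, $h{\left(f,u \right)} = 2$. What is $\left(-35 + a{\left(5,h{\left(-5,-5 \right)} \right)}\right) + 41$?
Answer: $-5$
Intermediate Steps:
$a{\left(k,d \right)} = -18 + d + k$ ($a{\left(k,d \right)} = \left(d + k\right) - 18 = -18 + d + k$)
$\left(-35 + a{\left(5,h{\left(-5,-5 \right)} \right)}\right) + 41 = \left(-35 + \left(-18 + 2 + 5\right)\right) + 41 = \left(-35 - 11\right) + 41 = -46 + 41 = -5$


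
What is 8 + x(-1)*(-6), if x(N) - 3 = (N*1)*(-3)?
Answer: -28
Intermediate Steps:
x(N) = 3 - 3*N (x(N) = 3 + (N*1)*(-3) = 3 + N*(-3) = 3 - 3*N)
8 + x(-1)*(-6) = 8 + (3 - 3*(-1))*(-6) = 8 + (3 + 3)*(-6) = 8 + 6*(-6) = 8 - 36 = -28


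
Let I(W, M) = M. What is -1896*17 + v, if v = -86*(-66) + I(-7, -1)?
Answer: -26557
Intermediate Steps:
v = 5675 (v = -86*(-66) - 1 = 5676 - 1 = 5675)
-1896*17 + v = -1896*17 + 5675 = -32232 + 5675 = -26557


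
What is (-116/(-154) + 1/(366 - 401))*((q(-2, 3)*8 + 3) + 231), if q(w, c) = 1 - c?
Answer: 60822/385 ≈ 157.98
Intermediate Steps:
(-116/(-154) + 1/(366 - 401))*((q(-2, 3)*8 + 3) + 231) = (-116/(-154) + 1/(366 - 401))*(((1 - 1*3)*8 + 3) + 231) = (-116*(-1/154) + 1/(-35))*(((1 - 3)*8 + 3) + 231) = (58/77 - 1/35)*((-2*8 + 3) + 231) = 279*((-16 + 3) + 231)/385 = 279*(-13 + 231)/385 = (279/385)*218 = 60822/385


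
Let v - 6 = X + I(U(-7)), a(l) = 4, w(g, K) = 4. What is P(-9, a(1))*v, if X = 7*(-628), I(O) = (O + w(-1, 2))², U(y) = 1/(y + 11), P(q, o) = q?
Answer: 629559/16 ≈ 39347.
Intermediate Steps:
U(y) = 1/(11 + y)
I(O) = (4 + O)² (I(O) = (O + 4)² = (4 + O)²)
X = -4396
v = -69951/16 (v = 6 + (-4396 + (4 + 1/(11 - 7))²) = 6 + (-4396 + (4 + 1/4)²) = 6 + (-4396 + (4 + ¼)²) = 6 + (-4396 + (17/4)²) = 6 + (-4396 + 289/16) = 6 - 70047/16 = -69951/16 ≈ -4371.9)
P(-9, a(1))*v = -9*(-69951/16) = 629559/16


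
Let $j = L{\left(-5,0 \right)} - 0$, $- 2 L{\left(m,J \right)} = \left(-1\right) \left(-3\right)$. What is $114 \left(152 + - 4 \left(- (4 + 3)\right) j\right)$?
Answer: $12540$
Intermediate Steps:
$L{\left(m,J \right)} = - \frac{3}{2}$ ($L{\left(m,J \right)} = - \frac{\left(-1\right) \left(-3\right)}{2} = \left(- \frac{1}{2}\right) 3 = - \frac{3}{2}$)
$j = - \frac{3}{2}$ ($j = - \frac{3}{2} - 0 = - \frac{3}{2} + 0 = - \frac{3}{2} \approx -1.5$)
$114 \left(152 + - 4 \left(- (4 + 3)\right) j\right) = 114 \left(152 + - 4 \left(- (4 + 3)\right) \left(- \frac{3}{2}\right)\right) = 114 \left(152 + - 4 \left(\left(-1\right) 7\right) \left(- \frac{3}{2}\right)\right) = 114 \left(152 + \left(-4\right) \left(-7\right) \left(- \frac{3}{2}\right)\right) = 114 \left(152 + 28 \left(- \frac{3}{2}\right)\right) = 114 \left(152 - 42\right) = 114 \cdot 110 = 12540$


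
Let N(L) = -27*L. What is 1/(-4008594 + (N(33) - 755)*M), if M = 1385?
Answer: -1/6288304 ≈ -1.5903e-7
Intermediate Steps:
1/(-4008594 + (N(33) - 755)*M) = 1/(-4008594 + (-27*33 - 755)*1385) = 1/(-4008594 + (-891 - 755)*1385) = 1/(-4008594 - 1646*1385) = 1/(-4008594 - 2279710) = 1/(-6288304) = -1/6288304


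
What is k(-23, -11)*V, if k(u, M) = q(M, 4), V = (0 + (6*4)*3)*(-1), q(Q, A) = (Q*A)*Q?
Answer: -34848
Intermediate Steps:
q(Q, A) = A*Q² (q(Q, A) = (A*Q)*Q = A*Q²)
V = -72 (V = (0 + 24*3)*(-1) = (0 + 72)*(-1) = 72*(-1) = -72)
k(u, M) = 4*M²
k(-23, -11)*V = (4*(-11)²)*(-72) = (4*121)*(-72) = 484*(-72) = -34848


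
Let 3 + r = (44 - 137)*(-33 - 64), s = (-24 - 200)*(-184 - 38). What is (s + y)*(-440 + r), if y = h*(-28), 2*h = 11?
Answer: 425245772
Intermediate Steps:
h = 11/2 (h = (½)*11 = 11/2 ≈ 5.5000)
y = -154 (y = (11/2)*(-28) = -154)
s = 49728 (s = -224*(-222) = 49728)
r = 9018 (r = -3 + (44 - 137)*(-33 - 64) = -3 - 93*(-97) = -3 + 9021 = 9018)
(s + y)*(-440 + r) = (49728 - 154)*(-440 + 9018) = 49574*8578 = 425245772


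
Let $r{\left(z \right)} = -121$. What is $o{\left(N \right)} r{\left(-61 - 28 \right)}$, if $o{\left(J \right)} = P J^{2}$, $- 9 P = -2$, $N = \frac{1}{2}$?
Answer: $- \frac{121}{18} \approx -6.7222$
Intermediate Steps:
$N = \frac{1}{2} \approx 0.5$
$P = \frac{2}{9}$ ($P = \left(- \frac{1}{9}\right) \left(-2\right) = \frac{2}{9} \approx 0.22222$)
$o{\left(J \right)} = \frac{2 J^{2}}{9}$
$o{\left(N \right)} r{\left(-61 - 28 \right)} = \frac{2}{9 \cdot 4} \left(-121\right) = \frac{2}{9} \cdot \frac{1}{4} \left(-121\right) = \frac{1}{18} \left(-121\right) = - \frac{121}{18}$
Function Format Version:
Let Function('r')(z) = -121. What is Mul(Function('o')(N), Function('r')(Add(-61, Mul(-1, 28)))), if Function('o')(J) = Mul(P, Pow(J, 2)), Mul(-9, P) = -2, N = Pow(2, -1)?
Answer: Rational(-121, 18) ≈ -6.7222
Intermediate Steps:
N = Rational(1, 2) ≈ 0.50000
P = Rational(2, 9) (P = Mul(Rational(-1, 9), -2) = Rational(2, 9) ≈ 0.22222)
Function('o')(J) = Mul(Rational(2, 9), Pow(J, 2))
Mul(Function('o')(N), Function('r')(Add(-61, Mul(-1, 28)))) = Mul(Mul(Rational(2, 9), Pow(Rational(1, 2), 2)), -121) = Mul(Mul(Rational(2, 9), Rational(1, 4)), -121) = Mul(Rational(1, 18), -121) = Rational(-121, 18)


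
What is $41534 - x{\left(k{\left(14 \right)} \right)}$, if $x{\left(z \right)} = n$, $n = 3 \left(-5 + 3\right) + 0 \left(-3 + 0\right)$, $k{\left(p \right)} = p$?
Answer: $41540$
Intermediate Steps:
$n = -6$ ($n = 3 \left(-2\right) + 0 \left(-3\right) = -6 + 0 = -6$)
$x{\left(z \right)} = -6$
$41534 - x{\left(k{\left(14 \right)} \right)} = 41534 - -6 = 41534 + 6 = 41540$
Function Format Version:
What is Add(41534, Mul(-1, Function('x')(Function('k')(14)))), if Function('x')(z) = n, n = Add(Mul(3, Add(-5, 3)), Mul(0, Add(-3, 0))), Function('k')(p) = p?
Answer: 41540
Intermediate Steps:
n = -6 (n = Add(Mul(3, -2), Mul(0, -3)) = Add(-6, 0) = -6)
Function('x')(z) = -6
Add(41534, Mul(-1, Function('x')(Function('k')(14)))) = Add(41534, Mul(-1, -6)) = Add(41534, 6) = 41540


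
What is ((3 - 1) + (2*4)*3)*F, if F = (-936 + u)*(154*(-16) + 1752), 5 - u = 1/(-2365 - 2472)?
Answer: 83364089952/4837 ≈ 1.7235e+7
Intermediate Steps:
u = 24186/4837 (u = 5 - 1/(-2365 - 2472) = 5 - 1/(-4837) = 5 - 1*(-1/4837) = 5 + 1/4837 = 24186/4837 ≈ 5.0002)
F = 3206311152/4837 (F = (-936 + 24186/4837)*(154*(-16) + 1752) = -4503246*(-2464 + 1752)/4837 = -4503246/4837*(-712) = 3206311152/4837 ≈ 6.6287e+5)
((3 - 1) + (2*4)*3)*F = ((3 - 1) + (2*4)*3)*(3206311152/4837) = (2 + 8*3)*(3206311152/4837) = (2 + 24)*(3206311152/4837) = 26*(3206311152/4837) = 83364089952/4837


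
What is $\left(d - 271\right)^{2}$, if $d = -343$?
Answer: $376996$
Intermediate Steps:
$\left(d - 271\right)^{2} = \left(-343 - 271\right)^{2} = \left(-614\right)^{2} = 376996$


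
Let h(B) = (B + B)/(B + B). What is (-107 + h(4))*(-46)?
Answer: 4876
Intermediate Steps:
h(B) = 1 (h(B) = (2*B)/((2*B)) = (2*B)*(1/(2*B)) = 1)
(-107 + h(4))*(-46) = (-107 + 1)*(-46) = -106*(-46) = 4876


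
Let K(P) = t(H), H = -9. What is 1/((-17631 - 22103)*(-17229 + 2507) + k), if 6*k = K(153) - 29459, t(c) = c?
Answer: 3/1754877110 ≈ 1.7095e-9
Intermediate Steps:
K(P) = -9
k = -14734/3 (k = (-9 - 29459)/6 = (⅙)*(-29468) = -14734/3 ≈ -4911.3)
1/((-17631 - 22103)*(-17229 + 2507) + k) = 1/((-17631 - 22103)*(-17229 + 2507) - 14734/3) = 1/(-39734*(-14722) - 14734/3) = 1/(584963948 - 14734/3) = 1/(1754877110/3) = 3/1754877110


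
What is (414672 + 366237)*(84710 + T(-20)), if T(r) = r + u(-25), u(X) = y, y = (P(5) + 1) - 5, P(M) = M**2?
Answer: 66151582299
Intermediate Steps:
y = 21 (y = (5**2 + 1) - 5 = (25 + 1) - 5 = 26 - 5 = 21)
u(X) = 21
T(r) = 21 + r (T(r) = r + 21 = 21 + r)
(414672 + 366237)*(84710 + T(-20)) = (414672 + 366237)*(84710 + (21 - 20)) = 780909*(84710 + 1) = 780909*84711 = 66151582299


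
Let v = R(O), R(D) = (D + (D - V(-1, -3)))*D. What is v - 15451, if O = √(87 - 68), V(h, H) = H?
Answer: -15413 + 3*√19 ≈ -15400.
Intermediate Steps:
O = √19 ≈ 4.3589
R(D) = D*(3 + 2*D) (R(D) = (D + (D - 1*(-3)))*D = (D + (D + 3))*D = (D + (3 + D))*D = (3 + 2*D)*D = D*(3 + 2*D))
v = √19*(3 + 2*√19) ≈ 51.077
v - 15451 = (38 + 3*√19) - 15451 = -15413 + 3*√19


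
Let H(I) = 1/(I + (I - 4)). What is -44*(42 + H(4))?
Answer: -1859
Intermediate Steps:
H(I) = 1/(-4 + 2*I) (H(I) = 1/(I + (-4 + I)) = 1/(-4 + 2*I))
-44*(42 + H(4)) = -44*(42 + 1/(2*(-2 + 4))) = -44*(42 + (½)/2) = -44*(42 + (½)*(½)) = -44*(42 + ¼) = -44*169/4 = -1859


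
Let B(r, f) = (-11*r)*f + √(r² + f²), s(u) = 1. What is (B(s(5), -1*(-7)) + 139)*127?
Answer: 7874 + 635*√2 ≈ 8772.0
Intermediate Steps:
B(r, f) = √(f² + r²) - 11*f*r (B(r, f) = -11*f*r + √(f² + r²) = √(f² + r²) - 11*f*r)
(B(s(5), -1*(-7)) + 139)*127 = ((√((-1*(-7))² + 1²) - 11*(-1*(-7))*1) + 139)*127 = ((√(7² + 1) - 11*7*1) + 139)*127 = ((√(49 + 1) - 77) + 139)*127 = ((√50 - 77) + 139)*127 = ((5*√2 - 77) + 139)*127 = ((-77 + 5*√2) + 139)*127 = (62 + 5*√2)*127 = 7874 + 635*√2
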